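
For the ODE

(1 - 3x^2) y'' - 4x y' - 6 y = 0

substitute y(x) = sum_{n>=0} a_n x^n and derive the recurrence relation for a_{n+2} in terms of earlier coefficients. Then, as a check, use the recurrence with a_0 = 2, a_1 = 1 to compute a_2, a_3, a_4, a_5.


Substitute y = sum_n a_n x^n.
(1 - 3 x^2) y'' contributes (n+2)(n+1) a_{n+2} - 3 n(n-1) a_n at x^n.
-4 x y'(x) contributes -4 n a_n at x^n.
-6 y(x) contributes -6 a_n at x^n.
Matching x^n: (n+2)(n+1) a_{n+2} + (-3 n(n-1) - 4 n - 6) a_n = 0.
Thus a_{n+2} = (3 n(n-1) + 4 n + 6) / ((n+1)(n+2)) * a_n.

Check with a_0 = 2, a_1 = 1 (apply the recurrence for n = 0, 1, 2, 3): a_0 = 2, a_1 = 1, a_2 = 6, a_3 = 5/3, a_4 = 10, a_5 = 3.

a_(n+2) = (3 n(n-1) + 4 n + 6) / ((n+1)(n+2)) * a_n; check: a_0 = 2, a_1 = 1, a_2 = 6, a_3 = 5/3, a_4 = 10, a_5 = 3


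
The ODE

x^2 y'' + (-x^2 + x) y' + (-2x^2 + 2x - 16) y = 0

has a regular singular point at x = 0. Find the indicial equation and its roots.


Divide by x^2 to reach normal form y'' + P_1(x) y' + P_2(x) y = 0 with P_1(x) = -1 + 1/x and P_2(x) = -2 + 2/x - 16/x^2.
x = 0 is a singular point because the y'-coefficient -1 + 1/x has a pole at x = 0 and the y-coefficient -2 + 2/x - 16/x^2 has a pole at x = 0.
It is a regular singular point because x P_1(x) = p(x) = 1 - x and x^2 P_2(x) = q(x) = -2x^2 + 2x - 16 are polynomials, hence analytic at x = 0.
p(0) = 1,  q(0) = -16.
Indicial equation: r(r-1) + p(0) r + q(0) = 0, i.e. r^2 + (p(0) - 1) r + q(0) = 0, i.e. r^2 - 16 = 0.
Discriminant: (0)^2 - 4(-16) = 64, so r = (0 ± 8)/2.
Solving: r_1 = 4, r_2 = -4.

indicial: r^2 - 16 = 0; roots r_1 = 4, r_2 = -4


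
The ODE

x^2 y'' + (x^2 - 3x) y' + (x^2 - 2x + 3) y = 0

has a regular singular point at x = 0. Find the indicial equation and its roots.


Divide by x^2 to reach normal form y'' + P_1(x) y' + P_2(x) y = 0 with P_1(x) = 1 - 3/x and P_2(x) = 1 - 2/x + 3/x^2.
x = 0 is a singular point because the y'-coefficient 1 - 3/x has a pole at x = 0 and the y-coefficient 1 - 2/x + 3/x^2 has a pole at x = 0.
It is a regular singular point because x P_1(x) = p(x) = x - 3 and x^2 P_2(x) = q(x) = x^2 - 2x + 3 are polynomials, hence analytic at x = 0.
p(0) = -3,  q(0) = 3.
Indicial equation: r(r-1) + p(0) r + q(0) = 0, i.e. r^2 + (p(0) - 1) r + q(0) = 0, i.e. r^2 - 4 r + 3 = 0.
Discriminant: (-4)^2 - 4(3) = 4, so r = (4 ± 2)/2.
Solving: r_1 = 3, r_2 = 1.

indicial: r^2 - 4 r + 3 = 0; roots r_1 = 3, r_2 = 1


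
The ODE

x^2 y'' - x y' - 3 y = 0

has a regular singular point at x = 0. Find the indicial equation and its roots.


Divide by x^2 to reach normal form y'' + P_1(x) y' + P_2(x) y = 0 with P_1(x) = -1/x and P_2(x) = -3/x^2.
x = 0 is a singular point because the y'-coefficient -1/x has a pole at x = 0 and the y-coefficient -3/x^2 has a pole at x = 0.
It is a regular singular point because x P_1(x) = p(x) = -1 and x^2 P_2(x) = q(x) = -3 are polynomials, hence analytic at x = 0.
p(0) = -1,  q(0) = -3.
Indicial equation: r(r-1) + p(0) r + q(0) = 0, i.e. r^2 + (p(0) - 1) r + q(0) = 0, i.e. r^2 - 2 r - 3 = 0.
Discriminant: (-2)^2 - 4(-3) = 16, so r = (2 ± 4)/2.
Solving: r_1 = 3, r_2 = -1.

indicial: r^2 - 2 r - 3 = 0; roots r_1 = 3, r_2 = -1


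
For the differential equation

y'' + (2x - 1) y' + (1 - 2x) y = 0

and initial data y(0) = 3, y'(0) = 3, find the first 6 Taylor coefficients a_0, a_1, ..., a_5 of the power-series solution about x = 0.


Ansatz: y(x) = sum_{n>=0} a_n x^n, so y'(x) = sum_{n>=1} n a_n x^(n-1) and y''(x) = sum_{n>=2} n(n-1) a_n x^(n-2).
Substitute into P(x) y'' + Q(x) y' + R(x) y = 0 with P(x) = 1, Q(x) = 2x - 1, R(x) = 1 - 2x, and match powers of x.
Initial conditions: a_0 = 3, a_1 = 3.
Setting the coefficient of each power of x to zero and solving order by order (substituting the coefficients already found):
  x^0: 2 a_2 - a_1 + a_0 = 0  ->  2 a_2 = a_1 - a_0 = 0  ->  a_2 = 0
  x^1: 6 a_3 - 2 a_2 + 3 a_1 - 2 a_0 = 0  ->  6 a_3 = 2 a_2 - 3 a_1 + 2 a_0 = -3  ->  a_3 = -1/2
  x^2: 12 a_4 - 3 a_3 + 5 a_2 - 2 a_1 = 0  ->  12 a_4 = 3 a_3 - 5 a_2 + 2 a_1 = 9/2  ->  a_4 = 3/8
  x^3: 20 a_5 - 4 a_4 + 7 a_3 - 2 a_2 = 0  ->  20 a_5 = 4 a_4 - 7 a_3 + 2 a_2 = 5  ->  a_5 = 1/4
Truncated series: y(x) = 3 + 3 x - (1/2) x^3 + (3/8) x^4 + (1/4) x^5 + O(x^6).

a_0 = 3; a_1 = 3; a_2 = 0; a_3 = -1/2; a_4 = 3/8; a_5 = 1/4


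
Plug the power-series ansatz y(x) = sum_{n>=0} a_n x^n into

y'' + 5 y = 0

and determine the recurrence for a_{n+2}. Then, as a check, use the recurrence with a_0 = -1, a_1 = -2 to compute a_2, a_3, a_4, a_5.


Substitute y = sum_n a_n x^n into y'' + (const) y = 0.
y''(x) = sum_{n>=0} (n+2)(n+1) a_{n+2} x^n.
The ODE becomes sum_n [(n+2)(n+1) a_{n+2} + 5 a_n] x^n = 0.
Setting each coefficient to zero gives the recurrence:
  (n+2)(n+1) a_{n+2} + 5 a_n = 0,
  a_{n+2} = -5 / ((n+1)(n+2)) a_n.

Check with a_0 = -1, a_1 = -2 (apply the recurrence for n = 0, 1, 2, 3): a_0 = -1, a_1 = -2, a_2 = 5/2, a_3 = 5/3, a_4 = -25/24, a_5 = -5/12.

a_{n+2} = -5/((n+1)(n+2)) * a_n; check: a_0 = -1, a_1 = -2, a_2 = 5/2, a_3 = 5/3, a_4 = -25/24, a_5 = -5/12


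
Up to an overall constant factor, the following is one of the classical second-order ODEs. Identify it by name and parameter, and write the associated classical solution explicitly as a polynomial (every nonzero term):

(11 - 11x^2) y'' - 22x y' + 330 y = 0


All three coefficients share the factor 11; dividing through by 11 gives  (1 - x^2) y'' - 2x y' + 30 y = 0.
This matches the Legendre equation (1 - x^2) y'' - 2x y' + n(n+1) y = 0 (note the -2x y' term) with n(n+1) = 30, so n = 5; the polynomial solution is P_5(x).
With y = sum_k a_k x^k, matching x^k gives (k+2)(k+1) a_{k+2} = [k(k+1) - n(n+1)] a_k = (k - 5)(k + 6) a_k. The right side vanishes at k = 5, so the series with the parity of 5 terminates at degree 5.
Standard normalization (P_n(1) = 1): leading coefficient (2n)!/(2^n (n!)^2) = 3628800/(32*14400) = 63/8, so a_5 = 63/8. Work downward with a_k = (k+1)(k+2) a_{k+2} / ((k - 5)(k + 6)):
  a_3 = (4)(5)(63/8) / ((3 - 5)(3 + 6)) = (315/2)/(-18) = -35/4
  a_1 = (2)(3)(-35/4) / ((1 - 5)(1 + 6)) = (-105/2)/(-28) = 15/8
Hence P_5(x) = 63 x^5/8 - 35 x^3/4 + 15 x/8.

P_5(x); series = 63 x^5/8 - 35 x^3/4 + 15 x/8


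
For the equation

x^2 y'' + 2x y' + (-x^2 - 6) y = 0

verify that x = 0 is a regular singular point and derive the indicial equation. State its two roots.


Divide by x^2 to reach normal form y'' + P_1(x) y' + P_2(x) y = 0 with P_1(x) = 2/x and P_2(x) = -1 - 6/x^2.
x = 0 is a singular point because the y'-coefficient 2/x has a pole at x = 0 and the y-coefficient -1 - 6/x^2 has a pole at x = 0.
It is a regular singular point because x P_1(x) = p(x) = 2 and x^2 P_2(x) = q(x) = -x^2 - 6 are polynomials, hence analytic at x = 0.
p(0) = 2,  q(0) = -6.
Indicial equation: r(r-1) + p(0) r + q(0) = 0, i.e. r^2 + (p(0) - 1) r + q(0) = 0, i.e. r^2 + 1 r - 6 = 0.
Discriminant: (1)^2 - 4(-6) = 25, so r = (-1 ± 5)/2.
Solving: r_1 = 2, r_2 = -3.

indicial: r^2 + 1 r - 6 = 0; roots r_1 = 2, r_2 = -3


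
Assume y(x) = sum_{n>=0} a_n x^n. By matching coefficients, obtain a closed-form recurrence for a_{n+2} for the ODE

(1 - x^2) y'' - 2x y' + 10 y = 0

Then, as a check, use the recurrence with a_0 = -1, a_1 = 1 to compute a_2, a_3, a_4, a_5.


Substitute y = sum_n a_n x^n.
(1 - 1 x^2) y'' contributes (n+2)(n+1) a_{n+2} - n(n-1) a_n at x^n.
-2 x y'(x) contributes -2 n a_n at x^n.
10 y(x) contributes 10 a_n at x^n.
Matching x^n: (n+2)(n+1) a_{n+2} + (-n(n-1) - 2 n + 10) a_n = 0.
Thus a_{n+2} = (n(n-1) + 2 n - 10) / ((n+1)(n+2)) * a_n.

Check with a_0 = -1, a_1 = 1 (apply the recurrence for n = 0, 1, 2, 3): a_0 = -1, a_1 = 1, a_2 = 5, a_3 = -4/3, a_4 = -5/3, a_5 = -2/15.

a_(n+2) = (n(n-1) + 2 n - 10) / ((n+1)(n+2)) * a_n; check: a_0 = -1, a_1 = 1, a_2 = 5, a_3 = -4/3, a_4 = -5/3, a_5 = -2/15


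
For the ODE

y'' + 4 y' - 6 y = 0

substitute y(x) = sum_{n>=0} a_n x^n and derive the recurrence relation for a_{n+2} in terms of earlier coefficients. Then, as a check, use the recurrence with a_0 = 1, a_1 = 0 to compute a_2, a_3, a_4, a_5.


Substitute y = sum_n a_n x^n.
y''(x) has coefficient (n+2)(n+1) a_{n+2} at x^n;
4 y'(x) has coefficient 4 (n+1) a_{n+1} at x^n;
-6 y(x) has coefficient -6 a_n at x^n.
Matching x^n: (n+2)(n+1) a_{n+2} + 4 (n+1) a_{n+1} - 6 a_n = 0.
Thus a_{n+2} = [-4 (n+1) a_{n+1} + 6 a_n] / ((n+1)(n+2)).

Check with a_0 = 1, a_1 = 0 (apply the recurrence for n = 0, 1, 2, 3): a_0 = 1, a_1 = 0, a_2 = 3, a_3 = -4, a_4 = 11/2, a_5 = -28/5.

a_(n+2) = [-4 (n+1) a_(n+1) + 6 a_n] / ((n+1)(n+2)); check: a_0 = 1, a_1 = 0, a_2 = 3, a_3 = -4, a_4 = 11/2, a_5 = -28/5


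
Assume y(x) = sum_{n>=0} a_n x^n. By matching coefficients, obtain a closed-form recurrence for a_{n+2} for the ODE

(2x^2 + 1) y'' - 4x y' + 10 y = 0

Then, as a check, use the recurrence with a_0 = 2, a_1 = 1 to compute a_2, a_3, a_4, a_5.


Substitute y = sum_n a_n x^n.
(1 + 2 x^2) y'' contributes (n+2)(n+1) a_{n+2} + 2 n(n-1) a_n at x^n.
-4 x y'(x) contributes -4 n a_n at x^n.
10 y(x) contributes 10 a_n at x^n.
Matching x^n: (n+2)(n+1) a_{n+2} + (2 n(n-1) - 4 n + 10) a_n = 0.
Thus a_{n+2} = (-2 n(n-1) + 4 n - 10) / ((n+1)(n+2)) * a_n.

Check with a_0 = 2, a_1 = 1 (apply the recurrence for n = 0, 1, 2, 3): a_0 = 2, a_1 = 1, a_2 = -10, a_3 = -1, a_4 = 5, a_5 = 1/2.

a_(n+2) = (-2 n(n-1) + 4 n - 10) / ((n+1)(n+2)) * a_n; check: a_0 = 2, a_1 = 1, a_2 = -10, a_3 = -1, a_4 = 5, a_5 = 1/2


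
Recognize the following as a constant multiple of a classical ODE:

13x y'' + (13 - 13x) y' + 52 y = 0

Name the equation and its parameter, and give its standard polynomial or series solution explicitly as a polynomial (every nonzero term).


All three coefficients share the factor 13; dividing through by 13 gives  x y'' + (1 - x) y' + 4 y = 0.
This matches the Laguerre equation x y'' + (1 - x) y' + n y = 0 with n = 4; the polynomial solution is L_4(x).
With y = sum_k a_k x^k, matching x^k gives (k+1)k a_{k+1} + (k+1) a_{k+1} - k a_k + n a_k = 0, i.e. (k+1)^2 a_{k+1} = (k - n) a_k = (k - 4) a_k. The right side vanishes at k = 4, so the series terminates at degree 4.
Standard normalization L_n(0) = 1 gives a_0 = 1. Work upward with a_{k+1} = (k - 4) a_k / (k+1)^2:
  a_1 = (0 - 4)(1) / 1^2 = -4/1 = -4
  a_2 = (1 - 4)(-4) / 2^2 = 12/4 = 3
  a_3 = (2 - 4)(3) / 3^2 = -6/9 = -2/3
  a_4 = (3 - 4)(-2/3) / 4^2 = (2/3)/16 = 1/24
Hence L_4(x) = x^4/24 - 2 x^3/3 + 3 x^2 - 4 x + 1.

L_4(x); series = x^4/24 - 2 x^3/3 + 3 x^2 - 4 x + 1


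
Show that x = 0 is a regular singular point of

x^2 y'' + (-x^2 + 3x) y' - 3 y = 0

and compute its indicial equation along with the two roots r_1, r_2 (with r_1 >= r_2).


Divide by x^2 to reach normal form y'' + P_1(x) y' + P_2(x) y = 0 with P_1(x) = -1 + 3/x and P_2(x) = -3/x^2.
x = 0 is a singular point because the y'-coefficient -1 + 3/x has a pole at x = 0 and the y-coefficient -3/x^2 has a pole at x = 0.
It is a regular singular point because x P_1(x) = p(x) = 3 - x and x^2 P_2(x) = q(x) = -3 are polynomials, hence analytic at x = 0.
p(0) = 3,  q(0) = -3.
Indicial equation: r(r-1) + p(0) r + q(0) = 0, i.e. r^2 + (p(0) - 1) r + q(0) = 0, i.e. r^2 + 2 r - 3 = 0.
Discriminant: (2)^2 - 4(-3) = 16, so r = (-2 ± 4)/2.
Solving: r_1 = 1, r_2 = -3.

indicial: r^2 + 2 r - 3 = 0; roots r_1 = 1, r_2 = -3


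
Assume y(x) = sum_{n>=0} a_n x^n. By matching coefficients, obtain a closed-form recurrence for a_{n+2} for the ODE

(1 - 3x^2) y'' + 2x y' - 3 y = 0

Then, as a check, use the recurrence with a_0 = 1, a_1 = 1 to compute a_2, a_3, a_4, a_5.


Substitute y = sum_n a_n x^n.
(1 - 3 x^2) y'' contributes (n+2)(n+1) a_{n+2} - 3 n(n-1) a_n at x^n.
2 x y'(x) contributes 2 n a_n at x^n.
-3 y(x) contributes -3 a_n at x^n.
Matching x^n: (n+2)(n+1) a_{n+2} + (-3 n(n-1) + 2 n - 3) a_n = 0.
Thus a_{n+2} = (3 n(n-1) - 2 n + 3) / ((n+1)(n+2)) * a_n.

Check with a_0 = 1, a_1 = 1 (apply the recurrence for n = 0, 1, 2, 3): a_0 = 1, a_1 = 1, a_2 = 3/2, a_3 = 1/6, a_4 = 5/8, a_5 = 1/8.

a_(n+2) = (3 n(n-1) - 2 n + 3) / ((n+1)(n+2)) * a_n; check: a_0 = 1, a_1 = 1, a_2 = 3/2, a_3 = 1/6, a_4 = 5/8, a_5 = 1/8


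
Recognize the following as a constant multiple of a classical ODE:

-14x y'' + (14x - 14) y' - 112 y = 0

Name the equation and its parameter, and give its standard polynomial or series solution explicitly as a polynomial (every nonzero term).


All three coefficients share the factor -14; dividing through by -14 gives  x y'' + (1 - x) y' + 8 y = 0.
This matches the Laguerre equation x y'' + (1 - x) y' + n y = 0 with n = 8; the polynomial solution is L_8(x).
With y = sum_k a_k x^k, matching x^k gives (k+1)k a_{k+1} + (k+1) a_{k+1} - k a_k + n a_k = 0, i.e. (k+1)^2 a_{k+1} = (k - n) a_k = (k - 8) a_k. The right side vanishes at k = 8, so the series terminates at degree 8.
Standard normalization L_n(0) = 1 gives a_0 = 1. Work upward with a_{k+1} = (k - 8) a_k / (k+1)^2:
  a_1 = (0 - 8)(1) / 1^2 = -8/1 = -8
  a_2 = (1 - 8)(-8) / 2^2 = 56/4 = 14
  a_3 = (2 - 8)(14) / 3^2 = -84/9 = -28/3
  a_4 = (3 - 8)(-28/3) / 4^2 = (140/3)/16 = 35/12
  a_5 = (4 - 8)(35/12) / 5^2 = (-35/3)/25 = -7/15
  a_6 = (5 - 8)(-7/15) / 6^2 = (7/5)/36 = 7/180
  a_7 = (6 - 8)(7/180) / 7^2 = (-7/90)/49 = -1/630
  a_8 = (7 - 8)(-1/630) / 8^2 = (1/630)/64 = 1/40320
Hence L_8(x) = x^8/40320 - x^7/630 + 7 x^6/180 - 7 x^5/15 + 35 x^4/12 - 28 x^3/3 + 14 x^2 - 8 x + 1.

L_8(x); series = x^8/40320 - x^7/630 + 7 x^6/180 - 7 x^5/15 + 35 x^4/12 - 28 x^3/3 + 14 x^2 - 8 x + 1


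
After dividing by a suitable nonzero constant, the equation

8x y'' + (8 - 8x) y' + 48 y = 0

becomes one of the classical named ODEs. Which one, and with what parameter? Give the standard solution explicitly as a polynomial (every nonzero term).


All three coefficients share the factor 8; dividing through by 8 gives  x y'' + (1 - x) y' + 6 y = 0.
This matches the Laguerre equation x y'' + (1 - x) y' + n y = 0 with n = 6; the polynomial solution is L_6(x).
With y = sum_k a_k x^k, matching x^k gives (k+1)k a_{k+1} + (k+1) a_{k+1} - k a_k + n a_k = 0, i.e. (k+1)^2 a_{k+1} = (k - n) a_k = (k - 6) a_k. The right side vanishes at k = 6, so the series terminates at degree 6.
Standard normalization L_n(0) = 1 gives a_0 = 1. Work upward with a_{k+1} = (k - 6) a_k / (k+1)^2:
  a_1 = (0 - 6)(1) / 1^2 = -6/1 = -6
  a_2 = (1 - 6)(-6) / 2^2 = 30/4 = 15/2
  a_3 = (2 - 6)(15/2) / 3^2 = -30/9 = -10/3
  a_4 = (3 - 6)(-10/3) / 4^2 = 10/16 = 5/8
  a_5 = (4 - 6)(5/8) / 5^2 = (-5/4)/25 = -1/20
  a_6 = (5 - 6)(-1/20) / 6^2 = (1/20)/36 = 1/720
Hence L_6(x) = x^6/720 - x^5/20 + 5 x^4/8 - 10 x^3/3 + 15 x^2/2 - 6 x + 1.

L_6(x); series = x^6/720 - x^5/20 + 5 x^4/8 - 10 x^3/3 + 15 x^2/2 - 6 x + 1


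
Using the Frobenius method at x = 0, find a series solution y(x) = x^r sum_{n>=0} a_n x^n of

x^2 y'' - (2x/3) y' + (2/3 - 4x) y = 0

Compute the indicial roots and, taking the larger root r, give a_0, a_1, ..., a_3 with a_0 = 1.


Write in Frobenius form y'' + (p(x)/x) y' + (q(x)/x^2) y = 0:
  p(x) = -2/3,  q(x) = 2/3 - 4x.
Indicial equation: r(r-1) + (-2/3) r + (2/3) = 0 -> roots r_1 = 1, r_2 = 2/3.
Take r = r_1 = 1. Let y(x) = x^r sum_{n>=0} a_n x^n with a_0 = 1.
Substitute y = x^r sum a_n x^n and match x^{r+n}. The recurrence is
  D(n) a_n - 4 a_{n-1} = 0,  where D(n) = (r+n)(r+n-1) + (-2/3)(r+n) + (2/3).
  a_n = 4 / D(n) * a_{n-1}.
Since the indicial polynomial factors as (r - r_1)(r - r_2), D(n) = (r_1 + n - r_1)(r_1 + n - r_2) = n(n + 1/3).
Evaluating step by step (a_0 = 1):
  n = 1: D(1) = 1(1 + 1/3) = 4/3; numerator = 4(1) = 4; a_1 = (4)/(4/3) = 3
  n = 2: D(2) = 2(2 + 1/3) = 14/3; numerator = 4(3) = 12; a_2 = (12)/(14/3) = 18/7
  n = 3: D(3) = 3(3 + 1/3) = 10; numerator = 4(18/7) = 72/7; a_3 = (72/7)/(10) = 36/35

r = 1; a_0 = 1; a_1 = 3; a_2 = 18/7; a_3 = 36/35


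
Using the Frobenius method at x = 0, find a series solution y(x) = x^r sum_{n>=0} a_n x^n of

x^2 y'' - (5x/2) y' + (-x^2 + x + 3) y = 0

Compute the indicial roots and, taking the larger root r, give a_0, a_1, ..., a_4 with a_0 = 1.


Write in Frobenius form y'' + (p(x)/x) y' + (q(x)/x^2) y = 0:
  p(x) = -5/2,  q(x) = -x^2 + x + 3.
Indicial equation: r(r-1) + (-5/2) r + (3) = 0 -> roots r_1 = 2, r_2 = 3/2.
Take r = r_1 = 2. Let y(x) = x^r sum_{n>=0} a_n x^n with a_0 = 1.
Substitute y = x^r sum a_n x^n and match x^{r+n}. The recurrence is
  D(n) a_n + 1 a_{n-1} - 1 a_{n-2} = 0,  where D(n) = (r+n)(r+n-1) + (-5/2)(r+n) + (3).
  a_n = [-1 a_{n-1} + 1 a_{n-2}] / D(n).
Since the indicial polynomial factors as (r - r_1)(r - r_2), D(n) = (r_1 + n - r_1)(r_1 + n - r_2) = n(n + 1/2).
Evaluating step by step (a_0 = 1):
  n = 1: D(1) = 1(1 + 1/2) = 3/2; numerator = -1(1) = -1; a_1 = (-1)/(3/2) = -2/3
  n = 2: D(2) = 2(2 + 1/2) = 5; numerator = -1(-2/3) + 1(1) = 5/3; a_2 = (5/3)/(5) = 1/3
  n = 3: D(3) = 3(3 + 1/2) = 21/2; numerator = -1(1/3) + 1(-2/3) = -1; a_3 = (-1)/(21/2) = -2/21
  n = 4: D(4) = 4(4 + 1/2) = 18; numerator = -1(-2/21) + 1(1/3) = 3/7; a_4 = (3/7)/(18) = 1/42

r = 2; a_0 = 1; a_1 = -2/3; a_2 = 1/3; a_3 = -2/21; a_4 = 1/42


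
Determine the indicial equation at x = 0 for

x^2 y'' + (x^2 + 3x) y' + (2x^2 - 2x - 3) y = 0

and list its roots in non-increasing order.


Divide by x^2 to reach normal form y'' + P_1(x) y' + P_2(x) y = 0 with P_1(x) = 1 + 3/x and P_2(x) = 2 - 2/x - 3/x^2.
x = 0 is a singular point because the y'-coefficient 1 + 3/x has a pole at x = 0 and the y-coefficient 2 - 2/x - 3/x^2 has a pole at x = 0.
It is a regular singular point because x P_1(x) = p(x) = x + 3 and x^2 P_2(x) = q(x) = 2x^2 - 2x - 3 are polynomials, hence analytic at x = 0.
p(0) = 3,  q(0) = -3.
Indicial equation: r(r-1) + p(0) r + q(0) = 0, i.e. r^2 + (p(0) - 1) r + q(0) = 0, i.e. r^2 + 2 r - 3 = 0.
Discriminant: (2)^2 - 4(-3) = 16, so r = (-2 ± 4)/2.
Solving: r_1 = 1, r_2 = -3.

indicial: r^2 + 2 r - 3 = 0; roots r_1 = 1, r_2 = -3


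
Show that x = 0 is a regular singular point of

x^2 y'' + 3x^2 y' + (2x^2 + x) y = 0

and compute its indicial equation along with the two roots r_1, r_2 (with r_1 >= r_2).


Divide by x^2 to reach normal form y'' + P_1(x) y' + P_2(x) y = 0 with P_1(x) = 3 and P_2(x) = 2 + 1/x.
x = 0 is a singular point because the y-coefficient 2 + 1/x has a pole at x = 0.
It is a regular singular point because x P_1(x) = p(x) = 3x and x^2 P_2(x) = q(x) = 2x^2 + x are polynomials, hence analytic at x = 0.
p(0) = 0,  q(0) = 0.
Indicial equation: r(r-1) + p(0) r + q(0) = 0, i.e. r^2 + (p(0) - 1) r + q(0) = 0, i.e. r^2 - 1 r = 0.
Discriminant: (-1)^2 - 4(0) = 1, so r = (1 ± 1)/2.
Solving: r_1 = 1, r_2 = 0.

indicial: r^2 - 1 r = 0; roots r_1 = 1, r_2 = 0


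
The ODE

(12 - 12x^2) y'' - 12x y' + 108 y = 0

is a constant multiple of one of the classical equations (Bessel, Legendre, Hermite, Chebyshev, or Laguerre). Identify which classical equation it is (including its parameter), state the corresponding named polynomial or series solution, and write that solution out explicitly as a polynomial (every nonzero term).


All three coefficients share the factor 12; dividing through by 12 gives  (1 - x^2) y'' - x y' + 9 y = 0.
This matches the Chebyshev equation (1 - x^2) y'' - x y' + n^2 y = 0 (note the -x y' term, not -2x y') with n^2 = 9, so n = 3; the polynomial solution is T_3(x).
With y = sum_k a_k x^k, matching x^k gives (k+2)(k+1) a_{k+2} = (k^2 - n^2) a_k = (k - 3)(k + 3) a_k. The right side vanishes at k = 3, so the series with the parity of 3 terminates at degree 3.
Standard normalization: leading coefficient of T_n is 2^(n-1), so a_3 = 2^2 = 4. Work downward with a_k = (k+1)(k+2) a_{k+2} / ((k - 3)(k + 3)):
  a_1 = (2)(3)(4) / ((1 - 3)(1 + 3)) = 24/(-8) = -3
Hence T_3(x) = 4 x^3 - 3 x.

T_3(x); series = 4 x^3 - 3 x


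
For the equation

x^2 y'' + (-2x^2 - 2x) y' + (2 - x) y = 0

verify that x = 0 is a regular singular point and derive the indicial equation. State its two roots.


Divide by x^2 to reach normal form y'' + P_1(x) y' + P_2(x) y = 0 with P_1(x) = -2 - 2/x and P_2(x) = -1/x + 2/x^2.
x = 0 is a singular point because the y'-coefficient -2 - 2/x has a pole at x = 0 and the y-coefficient -1/x + 2/x^2 has a pole at x = 0.
It is a regular singular point because x P_1(x) = p(x) = -2x - 2 and x^2 P_2(x) = q(x) = 2 - x are polynomials, hence analytic at x = 0.
p(0) = -2,  q(0) = 2.
Indicial equation: r(r-1) + p(0) r + q(0) = 0, i.e. r^2 + (p(0) - 1) r + q(0) = 0, i.e. r^2 - 3 r + 2 = 0.
Discriminant: (-3)^2 - 4(2) = 1, so r = (3 ± 1)/2.
Solving: r_1 = 2, r_2 = 1.

indicial: r^2 - 3 r + 2 = 0; roots r_1 = 2, r_2 = 1


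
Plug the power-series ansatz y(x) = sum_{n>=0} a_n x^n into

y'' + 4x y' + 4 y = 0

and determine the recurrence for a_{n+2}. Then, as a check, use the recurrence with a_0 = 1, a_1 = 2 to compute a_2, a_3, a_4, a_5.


Substitute y = sum_n a_n x^n.
y''(x) has coefficient (n+2)(n+1) a_{n+2} at x^n;
4 x y'(x) has coefficient 4 n a_n at x^n (shift);
4 y(x) has coefficient 4 a_n at x^n.
Matching x^n: (n+2)(n+1) a_{n+2} + (4n + 4) a_n = 0.
Thus a_{n+2} = (-4n - 4) / ((n+1)(n+2)) * a_n.

Check with a_0 = 1, a_1 = 2 (apply the recurrence for n = 0, 1, 2, 3): a_0 = 1, a_1 = 2, a_2 = -2, a_3 = -8/3, a_4 = 2, a_5 = 32/15.

a_(n+2) = (-4n - 4) / ((n+1)(n+2)) * a_n; check: a_0 = 1, a_1 = 2, a_2 = -2, a_3 = -8/3, a_4 = 2, a_5 = 32/15


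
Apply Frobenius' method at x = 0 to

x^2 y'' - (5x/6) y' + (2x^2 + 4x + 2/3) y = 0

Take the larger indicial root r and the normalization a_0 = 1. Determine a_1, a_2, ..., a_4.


Write in Frobenius form y'' + (p(x)/x) y' + (q(x)/x^2) y = 0:
  p(x) = -5/6,  q(x) = 2x^2 + 4x + 2/3.
Indicial equation: r(r-1) + (-5/6) r + (2/3) = 0 -> roots r_1 = 4/3, r_2 = 1/2.
Take r = r_1 = 4/3. Let y(x) = x^r sum_{n>=0} a_n x^n with a_0 = 1.
Substitute y = x^r sum a_n x^n and match x^{r+n}. The recurrence is
  D(n) a_n + 4 a_{n-1} + 2 a_{n-2} = 0,  where D(n) = (r+n)(r+n-1) + (-5/6)(r+n) + (2/3).
  a_n = [-4 a_{n-1} - 2 a_{n-2}] / D(n).
Since the indicial polynomial factors as (r - r_1)(r - r_2), D(n) = (r_1 + n - r_1)(r_1 + n - r_2) = n(n + 5/6).
Evaluating step by step (a_0 = 1):
  n = 1: D(1) = 1(1 + 5/6) = 11/6; numerator = -4(1) = -4; a_1 = (-4)/(11/6) = -24/11
  n = 2: D(2) = 2(2 + 5/6) = 17/3; numerator = -4(-24/11) - 2(1) = 74/11; a_2 = (74/11)/(17/3) = 222/187
  n = 3: D(3) = 3(3 + 5/6) = 23/2; numerator = -4(222/187) - 2(-24/11) = -72/187; a_3 = (-72/187)/(23/2) = -144/4301
  n = 4: D(4) = 4(4 + 5/6) = 58/3; numerator = -4(-144/4301) - 2(222/187) = -876/391; a_4 = (-876/391)/(58/3) = -1314/11339

r = 4/3; a_0 = 1; a_1 = -24/11; a_2 = 222/187; a_3 = -144/4301; a_4 = -1314/11339


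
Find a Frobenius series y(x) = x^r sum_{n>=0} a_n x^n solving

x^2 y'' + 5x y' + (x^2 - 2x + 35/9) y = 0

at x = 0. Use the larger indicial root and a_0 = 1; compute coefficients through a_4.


Write in Frobenius form y'' + (p(x)/x) y' + (q(x)/x^2) y = 0:
  p(x) = 5,  q(x) = x^2 - 2x + 35/9.
Indicial equation: r(r-1) + (5) r + (35/9) = 0 -> roots r_1 = -5/3, r_2 = -7/3.
Take r = r_1 = -5/3. Let y(x) = x^r sum_{n>=0} a_n x^n with a_0 = 1.
Substitute y = x^r sum a_n x^n and match x^{r+n}. The recurrence is
  D(n) a_n - 2 a_{n-1} + 1 a_{n-2} = 0,  where D(n) = (r+n)(r+n-1) + (5)(r+n) + (35/9).
  a_n = [2 a_{n-1} - 1 a_{n-2}] / D(n).
Since the indicial polynomial factors as (r - r_1)(r - r_2), D(n) = (r_1 + n - r_1)(r_1 + n - r_2) = n(n + 2/3).
Evaluating step by step (a_0 = 1):
  n = 1: D(1) = 1(1 + 2/3) = 5/3; numerator = 2(1) = 2; a_1 = (2)/(5/3) = 6/5
  n = 2: D(2) = 2(2 + 2/3) = 16/3; numerator = 2(6/5) - 1(1) = 7/5; a_2 = (7/5)/(16/3) = 21/80
  n = 3: D(3) = 3(3 + 2/3) = 11; numerator = 2(21/80) - 1(6/5) = -27/40; a_3 = (-27/40)/(11) = -27/440
  n = 4: D(4) = 4(4 + 2/3) = 56/3; numerator = 2(-27/440) - 1(21/80) = -339/880; a_4 = (-339/880)/(56/3) = -1017/49280

r = -5/3; a_0 = 1; a_1 = 6/5; a_2 = 21/80; a_3 = -27/440; a_4 = -1017/49280


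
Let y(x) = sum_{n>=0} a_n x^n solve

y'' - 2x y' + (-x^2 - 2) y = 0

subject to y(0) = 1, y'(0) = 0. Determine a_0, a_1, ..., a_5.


Ansatz: y(x) = sum_{n>=0} a_n x^n, so y'(x) = sum_{n>=1} n a_n x^(n-1) and y''(x) = sum_{n>=2} n(n-1) a_n x^(n-2).
Substitute into P(x) y'' + Q(x) y' + R(x) y = 0 with P(x) = 1, Q(x) = -2x, R(x) = -x^2 - 2, and match powers of x.
Initial conditions: a_0 = 1, a_1 = 0.
Setting the coefficient of each power of x to zero and solving order by order (substituting the coefficients already found):
  x^0: 2 a_2 - 2 a_0 = 0  ->  2 a_2 = 2 a_0 = 2  ->  a_2 = 1
  x^1: 6 a_3 - 4 a_1 = 0  ->  6 a_3 = 4 a_1 = 0  ->  a_3 = 0
  x^2: 12 a_4 - 6 a_2 - a_0 = 0  ->  12 a_4 = 6 a_2 + a_0 = 7  ->  a_4 = 7/12
  x^3: 20 a_5 - 8 a_3 - a_1 = 0  ->  20 a_5 = 8 a_3 + a_1 = 0  ->  a_5 = 0
Truncated series: y(x) = 1 + x^2 + (7/12) x^4 + O(x^6).

a_0 = 1; a_1 = 0; a_2 = 1; a_3 = 0; a_4 = 7/12; a_5 = 0


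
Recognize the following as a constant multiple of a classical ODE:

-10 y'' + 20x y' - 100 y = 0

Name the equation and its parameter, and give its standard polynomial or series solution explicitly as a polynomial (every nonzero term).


All three coefficients share the factor -10; dividing through by -10 gives  y'' - 2x y' + 10 y = 0.
This matches the Hermite equation y'' - 2x y' + 2n y = 0 with 2n = 10, so n = 5; the polynomial solution is H_5(x).
With y = sum_k a_k x^k, matching x^k gives (k+2)(k+1) a_{k+2} = 2(k - n) a_k = 2(k - 5) a_k. The right side vanishes at k = 5, so the series with the parity of 5 terminates at degree 5.
Standard normalization: leading coefficient of H_n is 2^n, so a_5 = 2^5 = 32. Work downward with a_k = (k+1)(k+2) a_{k+2} / (2(k - n)):
  a_3 = (4)(5)(32) / (2(3 - 5)) = 640/(-4) = -160
  a_1 = (2)(3)(-160) / (2(1 - 5)) = -960/(-8) = 120
Hence H_5(x) = 32 x^5 - 160 x^3 + 120 x.

H_5(x); series = 32 x^5 - 160 x^3 + 120 x


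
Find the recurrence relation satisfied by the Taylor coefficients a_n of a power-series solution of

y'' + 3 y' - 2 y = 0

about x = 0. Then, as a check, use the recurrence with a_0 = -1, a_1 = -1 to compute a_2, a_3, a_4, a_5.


Substitute y = sum_n a_n x^n.
y''(x) has coefficient (n+2)(n+1) a_{n+2} at x^n;
3 y'(x) has coefficient 3 (n+1) a_{n+1} at x^n;
-2 y(x) has coefficient -2 a_n at x^n.
Matching x^n: (n+2)(n+1) a_{n+2} + 3 (n+1) a_{n+1} - 2 a_n = 0.
Thus a_{n+2} = [-3 (n+1) a_{n+1} + 2 a_n] / ((n+1)(n+2)).

Check with a_0 = -1, a_1 = -1 (apply the recurrence for n = 0, 1, 2, 3): a_0 = -1, a_1 = -1, a_2 = 1/2, a_3 = -5/6, a_4 = 17/24, a_5 = -61/120.

a_(n+2) = [-3 (n+1) a_(n+1) + 2 a_n] / ((n+1)(n+2)); check: a_0 = -1, a_1 = -1, a_2 = 1/2, a_3 = -5/6, a_4 = 17/24, a_5 = -61/120


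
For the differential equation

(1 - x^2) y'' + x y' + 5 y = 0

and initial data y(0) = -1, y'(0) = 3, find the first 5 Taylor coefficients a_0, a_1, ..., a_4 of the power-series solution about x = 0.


Ansatz: y(x) = sum_{n>=0} a_n x^n, so y'(x) = sum_{n>=1} n a_n x^(n-1) and y''(x) = sum_{n>=2} n(n-1) a_n x^(n-2).
Substitute into P(x) y'' + Q(x) y' + R(x) y = 0 with P(x) = 1 - x^2, Q(x) = x, R(x) = 5, and match powers of x.
Initial conditions: a_0 = -1, a_1 = 3.
Setting the coefficient of each power of x to zero and solving order by order (substituting the coefficients already found):
  x^0: 2 a_2 + 5 a_0 = 0  ->  2 a_2 = -5 a_0 = 5  ->  a_2 = 5/2
  x^1: 6 a_3 + 6 a_1 = 0  ->  6 a_3 = -6 a_1 = -18  ->  a_3 = -3
  x^2: 12 a_4 + 5 a_2 = 0  ->  12 a_4 = -5 a_2 = -25/2  ->  a_4 = -25/24
Truncated series: y(x) = -1 + 3 x + (5/2) x^2 - 3 x^3 - (25/24) x^4 + O(x^5).

a_0 = -1; a_1 = 3; a_2 = 5/2; a_3 = -3; a_4 = -25/24


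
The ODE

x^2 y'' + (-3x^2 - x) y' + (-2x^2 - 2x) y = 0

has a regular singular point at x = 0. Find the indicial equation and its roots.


Divide by x^2 to reach normal form y'' + P_1(x) y' + P_2(x) y = 0 with P_1(x) = -3 - 1/x and P_2(x) = -2 - 2/x.
x = 0 is a singular point because the y'-coefficient -3 - 1/x has a pole at x = 0 and the y-coefficient -2 - 2/x has a pole at x = 0.
It is a regular singular point because x P_1(x) = p(x) = -3x - 1 and x^2 P_2(x) = q(x) = -2x^2 - 2x are polynomials, hence analytic at x = 0.
p(0) = -1,  q(0) = 0.
Indicial equation: r(r-1) + p(0) r + q(0) = 0, i.e. r^2 + (p(0) - 1) r + q(0) = 0, i.e. r^2 - 2 r = 0.
Discriminant: (-2)^2 - 4(0) = 4, so r = (2 ± 2)/2.
Solving: r_1 = 2, r_2 = 0.

indicial: r^2 - 2 r = 0; roots r_1 = 2, r_2 = 0


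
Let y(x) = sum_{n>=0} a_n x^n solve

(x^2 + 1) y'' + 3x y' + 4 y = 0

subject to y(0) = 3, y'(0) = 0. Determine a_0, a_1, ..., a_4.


Ansatz: y(x) = sum_{n>=0} a_n x^n, so y'(x) = sum_{n>=1} n a_n x^(n-1) and y''(x) = sum_{n>=2} n(n-1) a_n x^(n-2).
Substitute into P(x) y'' + Q(x) y' + R(x) y = 0 with P(x) = x^2 + 1, Q(x) = 3x, R(x) = 4, and match powers of x.
Initial conditions: a_0 = 3, a_1 = 0.
Setting the coefficient of each power of x to zero and solving order by order (substituting the coefficients already found):
  x^0: 2 a_2 + 4 a_0 = 0  ->  2 a_2 = -4 a_0 = -12  ->  a_2 = -6
  x^1: 6 a_3 + 7 a_1 = 0  ->  6 a_3 = -7 a_1 = 0  ->  a_3 = 0
  x^2: 12 a_4 + 12 a_2 = 0  ->  12 a_4 = -12 a_2 = 72  ->  a_4 = 6
Truncated series: y(x) = 3 - 6 x^2 + 6 x^4 + O(x^5).

a_0 = 3; a_1 = 0; a_2 = -6; a_3 = 0; a_4 = 6


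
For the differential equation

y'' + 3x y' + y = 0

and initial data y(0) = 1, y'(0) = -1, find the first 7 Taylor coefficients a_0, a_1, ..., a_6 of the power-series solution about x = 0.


Ansatz: y(x) = sum_{n>=0} a_n x^n, so y'(x) = sum_{n>=1} n a_n x^(n-1) and y''(x) = sum_{n>=2} n(n-1) a_n x^(n-2).
Substitute into P(x) y'' + Q(x) y' + R(x) y = 0 with P(x) = 1, Q(x) = 3x, R(x) = 1, and match powers of x.
Initial conditions: a_0 = 1, a_1 = -1.
Setting the coefficient of each power of x to zero and solving order by order (substituting the coefficients already found):
  x^0: 2 a_2 + a_0 = 0  ->  2 a_2 = -a_0 = -1  ->  a_2 = -1/2
  x^1: 6 a_3 + 4 a_1 = 0  ->  6 a_3 = -4 a_1 = 4  ->  a_3 = 2/3
  x^2: 12 a_4 + 7 a_2 = 0  ->  12 a_4 = -7 a_2 = 7/2  ->  a_4 = 7/24
  x^3: 20 a_5 + 10 a_3 = 0  ->  20 a_5 = -10 a_3 = -20/3  ->  a_5 = -1/3
  x^4: 30 a_6 + 13 a_4 = 0  ->  30 a_6 = -13 a_4 = -91/24  ->  a_6 = -91/720
Truncated series: y(x) = 1 - x - (1/2) x^2 + (2/3) x^3 + (7/24) x^4 - (1/3) x^5 - (91/720) x^6 + O(x^7).

a_0 = 1; a_1 = -1; a_2 = -1/2; a_3 = 2/3; a_4 = 7/24; a_5 = -1/3; a_6 = -91/720


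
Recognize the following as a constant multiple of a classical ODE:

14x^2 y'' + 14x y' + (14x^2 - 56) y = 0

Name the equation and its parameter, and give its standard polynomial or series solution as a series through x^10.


All three coefficients share the factor 14; dividing through by 14 gives  x^2 y'' + x y' + (x^2 - 4) y = 0.
This matches the Bessel equation x^2 y'' + x y' + (x^2 - nu^2) y = 0 with nu^2 = 4, so nu = 2; the solution bounded at x = 0 is J_2(x).
Frobenius at x = 0: indicial roots ±nu; for r = nu the recurrence k(k + 2nu) c_k = -c_{k-2} gives the standard series J_nu(x) = sum_{k>=0} (-1)^k / (k! (k+nu)!) (x/2)^(2k+nu). Evaluate the first 5 terms:
  k = 0: (-1)^0 / (0! * 2! * 2^2) x^2 = 1/(1*2*4) x^2 = (1/8) x^2
  k = 1: (-1)^1 / (1! * 3! * 2^4) x^4 = -1/(1*6*16) x^4 = (-1/96) x^4
  k = 2: (-1)^2 / (2! * 4! * 2^6) x^6 = 1/(2*24*64) x^6 = (1/3072) x^6
  k = 3: (-1)^3 / (3! * 5! * 2^8) x^8 = -1/(6*120*256) x^8 = (-1/184320) x^8
  k = 4: (-1)^4 / (4! * 6! * 2^10) x^10 = 1/(24*720*1024) x^10 = (1/17694720) x^10
Hence J_2(x) = x^10/17694720 - x^8/184320 + x^6/3072 - x^4/96 + x^2/8 + ....

J_2(x); series = x^10/17694720 - x^8/184320 + x^6/3072 - x^4/96 + x^2/8


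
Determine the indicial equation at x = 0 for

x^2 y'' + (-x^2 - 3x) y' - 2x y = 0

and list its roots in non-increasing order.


Divide by x^2 to reach normal form y'' + P_1(x) y' + P_2(x) y = 0 with P_1(x) = -1 - 3/x and P_2(x) = -2/x.
x = 0 is a singular point because the y'-coefficient -1 - 3/x has a pole at x = 0 and the y-coefficient -2/x has a pole at x = 0.
It is a regular singular point because x P_1(x) = p(x) = -x - 3 and x^2 P_2(x) = q(x) = -2x are polynomials, hence analytic at x = 0.
p(0) = -3,  q(0) = 0.
Indicial equation: r(r-1) + p(0) r + q(0) = 0, i.e. r^2 + (p(0) - 1) r + q(0) = 0, i.e. r^2 - 4 r = 0.
Discriminant: (-4)^2 - 4(0) = 16, so r = (4 ± 4)/2.
Solving: r_1 = 4, r_2 = 0.

indicial: r^2 - 4 r = 0; roots r_1 = 4, r_2 = 0


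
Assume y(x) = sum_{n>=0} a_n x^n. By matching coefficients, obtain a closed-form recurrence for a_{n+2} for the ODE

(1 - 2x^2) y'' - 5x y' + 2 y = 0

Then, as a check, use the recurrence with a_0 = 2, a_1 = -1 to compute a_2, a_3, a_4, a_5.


Substitute y = sum_n a_n x^n.
(1 - 2 x^2) y'' contributes (n+2)(n+1) a_{n+2} - 2 n(n-1) a_n at x^n.
-5 x y'(x) contributes -5 n a_n at x^n.
2 y(x) contributes 2 a_n at x^n.
Matching x^n: (n+2)(n+1) a_{n+2} + (-2 n(n-1) - 5 n + 2) a_n = 0.
Thus a_{n+2} = (2 n(n-1) + 5 n - 2) / ((n+1)(n+2)) * a_n.

Check with a_0 = 2, a_1 = -1 (apply the recurrence for n = 0, 1, 2, 3): a_0 = 2, a_1 = -1, a_2 = -2, a_3 = -1/2, a_4 = -2, a_5 = -5/8.

a_(n+2) = (2 n(n-1) + 5 n - 2) / ((n+1)(n+2)) * a_n; check: a_0 = 2, a_1 = -1, a_2 = -2, a_3 = -1/2, a_4 = -2, a_5 = -5/8


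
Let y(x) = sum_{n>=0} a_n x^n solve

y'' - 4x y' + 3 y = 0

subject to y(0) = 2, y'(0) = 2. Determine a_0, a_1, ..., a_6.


Ansatz: y(x) = sum_{n>=0} a_n x^n, so y'(x) = sum_{n>=1} n a_n x^(n-1) and y''(x) = sum_{n>=2} n(n-1) a_n x^(n-2).
Substitute into P(x) y'' + Q(x) y' + R(x) y = 0 with P(x) = 1, Q(x) = -4x, R(x) = 3, and match powers of x.
Initial conditions: a_0 = 2, a_1 = 2.
Setting the coefficient of each power of x to zero and solving order by order (substituting the coefficients already found):
  x^0: 2 a_2 + 3 a_0 = 0  ->  2 a_2 = -3 a_0 = -6  ->  a_2 = -3
  x^1: 6 a_3 - a_1 = 0  ->  6 a_3 = a_1 = 2  ->  a_3 = 1/3
  x^2: 12 a_4 - 5 a_2 = 0  ->  12 a_4 = 5 a_2 = -15  ->  a_4 = -5/4
  x^3: 20 a_5 - 9 a_3 = 0  ->  20 a_5 = 9 a_3 = 3  ->  a_5 = 3/20
  x^4: 30 a_6 - 13 a_4 = 0  ->  30 a_6 = 13 a_4 = -65/4  ->  a_6 = -13/24
Truncated series: y(x) = 2 + 2 x - 3 x^2 + (1/3) x^3 - (5/4) x^4 + (3/20) x^5 - (13/24) x^6 + O(x^7).

a_0 = 2; a_1 = 2; a_2 = -3; a_3 = 1/3; a_4 = -5/4; a_5 = 3/20; a_6 = -13/24


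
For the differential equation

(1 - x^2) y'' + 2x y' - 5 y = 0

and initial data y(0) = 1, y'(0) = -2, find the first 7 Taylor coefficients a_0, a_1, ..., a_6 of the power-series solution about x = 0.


Ansatz: y(x) = sum_{n>=0} a_n x^n, so y'(x) = sum_{n>=1} n a_n x^(n-1) and y''(x) = sum_{n>=2} n(n-1) a_n x^(n-2).
Substitute into P(x) y'' + Q(x) y' + R(x) y = 0 with P(x) = 1 - x^2, Q(x) = 2x, R(x) = -5, and match powers of x.
Initial conditions: a_0 = 1, a_1 = -2.
Setting the coefficient of each power of x to zero and solving order by order (substituting the coefficients already found):
  x^0: 2 a_2 - 5 a_0 = 0  ->  2 a_2 = 5 a_0 = 5  ->  a_2 = 5/2
  x^1: 6 a_3 - 3 a_1 = 0  ->  6 a_3 = 3 a_1 = -6  ->  a_3 = -1
  x^2: 12 a_4 - 3 a_2 = 0  ->  12 a_4 = 3 a_2 = 15/2  ->  a_4 = 5/8
  x^3: 20 a_5 - 5 a_3 = 0  ->  20 a_5 = 5 a_3 = -5  ->  a_5 = -1/4
  x^4: 30 a_6 - 9 a_4 = 0  ->  30 a_6 = 9 a_4 = 45/8  ->  a_6 = 3/16
Truncated series: y(x) = 1 - 2 x + (5/2) x^2 - x^3 + (5/8) x^4 - (1/4) x^5 + (3/16) x^6 + O(x^7).

a_0 = 1; a_1 = -2; a_2 = 5/2; a_3 = -1; a_4 = 5/8; a_5 = -1/4; a_6 = 3/16


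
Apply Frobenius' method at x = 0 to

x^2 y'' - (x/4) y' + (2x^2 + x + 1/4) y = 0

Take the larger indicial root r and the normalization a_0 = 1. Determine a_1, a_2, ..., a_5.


Write in Frobenius form y'' + (p(x)/x) y' + (q(x)/x^2) y = 0:
  p(x) = -1/4,  q(x) = 2x^2 + x + 1/4.
Indicial equation: r(r-1) + (-1/4) r + (1/4) = 0 -> roots r_1 = 1, r_2 = 1/4.
Take r = r_1 = 1. Let y(x) = x^r sum_{n>=0} a_n x^n with a_0 = 1.
Substitute y = x^r sum a_n x^n and match x^{r+n}. The recurrence is
  D(n) a_n + 1 a_{n-1} + 2 a_{n-2} = 0,  where D(n) = (r+n)(r+n-1) + (-1/4)(r+n) + (1/4).
  a_n = [-1 a_{n-1} - 2 a_{n-2}] / D(n).
Since the indicial polynomial factors as (r - r_1)(r - r_2), D(n) = (r_1 + n - r_1)(r_1 + n - r_2) = n(n + 3/4).
Evaluating step by step (a_0 = 1):
  n = 1: D(1) = 1(1 + 3/4) = 7/4; numerator = -1(1) = -1; a_1 = (-1)/(7/4) = -4/7
  n = 2: D(2) = 2(2 + 3/4) = 11/2; numerator = -1(-4/7) - 2(1) = -10/7; a_2 = (-10/7)/(11/2) = -20/77
  n = 3: D(3) = 3(3 + 3/4) = 45/4; numerator = -1(-20/77) - 2(-4/7) = 108/77; a_3 = (108/77)/(45/4) = 48/385
  n = 4: D(4) = 4(4 + 3/4) = 19; numerator = -1(48/385) - 2(-20/77) = 152/385; a_4 = (152/385)/(19) = 8/385
  n = 5: D(5) = 5(5 + 3/4) = 115/4; numerator = -1(8/385) - 2(48/385) = -104/385; a_5 = (-104/385)/(115/4) = -416/44275

r = 1; a_0 = 1; a_1 = -4/7; a_2 = -20/77; a_3 = 48/385; a_4 = 8/385; a_5 = -416/44275


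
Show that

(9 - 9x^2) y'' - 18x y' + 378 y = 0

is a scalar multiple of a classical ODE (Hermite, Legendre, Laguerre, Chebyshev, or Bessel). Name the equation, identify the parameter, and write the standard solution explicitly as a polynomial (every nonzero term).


All three coefficients share the factor 9; dividing through by 9 gives  (1 - x^2) y'' - 2x y' + 42 y = 0.
This matches the Legendre equation (1 - x^2) y'' - 2x y' + n(n+1) y = 0 (note the -2x y' term) with n(n+1) = 42, so n = 6; the polynomial solution is P_6(x).
With y = sum_k a_k x^k, matching x^k gives (k+2)(k+1) a_{k+2} = [k(k+1) - n(n+1)] a_k = (k - 6)(k + 7) a_k. The right side vanishes at k = 6, so the series with the parity of 6 terminates at degree 6.
Standard normalization (P_n(1) = 1): leading coefficient (2n)!/(2^n (n!)^2) = 479001600/(64*518400) = 231/16, so a_6 = 231/16. Work downward with a_k = (k+1)(k+2) a_{k+2} / ((k - 6)(k + 7)):
  a_4 = (5)(6)(231/16) / ((4 - 6)(4 + 7)) = (3465/8)/(-22) = -315/16
  a_2 = (3)(4)(-315/16) / ((2 - 6)(2 + 7)) = (-945/4)/(-36) = 105/16
  a_0 = (1)(2)(105/16) / ((0 - 6)(0 + 7)) = (105/8)/(-42) = -5/16
Hence P_6(x) = 231 x^6/16 - 315 x^4/16 + 105 x^2/16 - 5/16.

P_6(x); series = 231 x^6/16 - 315 x^4/16 + 105 x^2/16 - 5/16


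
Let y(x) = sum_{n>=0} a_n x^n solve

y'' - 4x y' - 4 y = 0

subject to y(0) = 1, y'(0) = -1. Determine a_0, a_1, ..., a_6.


Ansatz: y(x) = sum_{n>=0} a_n x^n, so y'(x) = sum_{n>=1} n a_n x^(n-1) and y''(x) = sum_{n>=2} n(n-1) a_n x^(n-2).
Substitute into P(x) y'' + Q(x) y' + R(x) y = 0 with P(x) = 1, Q(x) = -4x, R(x) = -4, and match powers of x.
Initial conditions: a_0 = 1, a_1 = -1.
Setting the coefficient of each power of x to zero and solving order by order (substituting the coefficients already found):
  x^0: 2 a_2 - 4 a_0 = 0  ->  2 a_2 = 4 a_0 = 4  ->  a_2 = 2
  x^1: 6 a_3 - 8 a_1 = 0  ->  6 a_3 = 8 a_1 = -8  ->  a_3 = -4/3
  x^2: 12 a_4 - 12 a_2 = 0  ->  12 a_4 = 12 a_2 = 24  ->  a_4 = 2
  x^3: 20 a_5 - 16 a_3 = 0  ->  20 a_5 = 16 a_3 = -64/3  ->  a_5 = -16/15
  x^4: 30 a_6 - 20 a_4 = 0  ->  30 a_6 = 20 a_4 = 40  ->  a_6 = 4/3
Truncated series: y(x) = 1 - x + 2 x^2 - (4/3) x^3 + 2 x^4 - (16/15) x^5 + (4/3) x^6 + O(x^7).

a_0 = 1; a_1 = -1; a_2 = 2; a_3 = -4/3; a_4 = 2; a_5 = -16/15; a_6 = 4/3


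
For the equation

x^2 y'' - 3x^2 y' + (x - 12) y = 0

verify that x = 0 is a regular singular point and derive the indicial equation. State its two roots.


Divide by x^2 to reach normal form y'' + P_1(x) y' + P_2(x) y = 0 with P_1(x) = -3 and P_2(x) = 1/x - 12/x^2.
x = 0 is a singular point because the y-coefficient 1/x - 12/x^2 has a pole at x = 0.
It is a regular singular point because x P_1(x) = p(x) = -3x and x^2 P_2(x) = q(x) = x - 12 are polynomials, hence analytic at x = 0.
p(0) = 0,  q(0) = -12.
Indicial equation: r(r-1) + p(0) r + q(0) = 0, i.e. r^2 + (p(0) - 1) r + q(0) = 0, i.e. r^2 - 1 r - 12 = 0.
Discriminant: (-1)^2 - 4(-12) = 49, so r = (1 ± 7)/2.
Solving: r_1 = 4, r_2 = -3.

indicial: r^2 - 1 r - 12 = 0; roots r_1 = 4, r_2 = -3


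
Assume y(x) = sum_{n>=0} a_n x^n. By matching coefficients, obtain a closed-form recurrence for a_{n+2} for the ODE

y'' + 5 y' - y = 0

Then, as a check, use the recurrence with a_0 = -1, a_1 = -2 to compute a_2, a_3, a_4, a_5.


Substitute y = sum_n a_n x^n.
y''(x) has coefficient (n+2)(n+1) a_{n+2} at x^n;
5 y'(x) has coefficient 5 (n+1) a_{n+1} at x^n;
-y(x) has coefficient -1 a_n at x^n.
Matching x^n: (n+2)(n+1) a_{n+2} + 5 (n+1) a_{n+1} - 1 a_n = 0.
Thus a_{n+2} = [-5 (n+1) a_{n+1} + 1 a_n] / ((n+1)(n+2)).

Check with a_0 = -1, a_1 = -2 (apply the recurrence for n = 0, 1, 2, 3): a_0 = -1, a_1 = -2, a_2 = 9/2, a_3 = -47/6, a_4 = 61/6, a_5 = -1267/120.

a_(n+2) = [-5 (n+1) a_(n+1) + 1 a_n] / ((n+1)(n+2)); check: a_0 = -1, a_1 = -2, a_2 = 9/2, a_3 = -47/6, a_4 = 61/6, a_5 = -1267/120


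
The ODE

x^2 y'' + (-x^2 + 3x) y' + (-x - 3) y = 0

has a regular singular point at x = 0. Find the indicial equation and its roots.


Divide by x^2 to reach normal form y'' + P_1(x) y' + P_2(x) y = 0 with P_1(x) = -1 + 3/x and P_2(x) = -1/x - 3/x^2.
x = 0 is a singular point because the y'-coefficient -1 + 3/x has a pole at x = 0 and the y-coefficient -1/x - 3/x^2 has a pole at x = 0.
It is a regular singular point because x P_1(x) = p(x) = 3 - x and x^2 P_2(x) = q(x) = -x - 3 are polynomials, hence analytic at x = 0.
p(0) = 3,  q(0) = -3.
Indicial equation: r(r-1) + p(0) r + q(0) = 0, i.e. r^2 + (p(0) - 1) r + q(0) = 0, i.e. r^2 + 2 r - 3 = 0.
Discriminant: (2)^2 - 4(-3) = 16, so r = (-2 ± 4)/2.
Solving: r_1 = 1, r_2 = -3.

indicial: r^2 + 2 r - 3 = 0; roots r_1 = 1, r_2 = -3
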